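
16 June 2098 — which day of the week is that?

Doomsday rule: the anchor day for the 2000s is Tuesday. For year 98: 98÷12 = 8 r 2, and 2÷4 = 0, so 8+2+0 = 10.
Tuesday + 10 ≡ Friday — that's 2098's doomsday.
In June the doomsday date is Jun 6.
Jun 16 is 10 days after Jun 6; 10 mod 7 = 3, so Friday + 3 = Monday.

Monday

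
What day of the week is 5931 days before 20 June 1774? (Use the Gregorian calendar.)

Saturday

First find the weekday of Jun 20, 1774. Doomsday rule: the anchor day for the 1700s is Sunday. For year 74: 74÷12 = 6 r 2, and 2÷4 = 0, so 6+2+0 = 8.
Sunday + 8 ≡ Monday — that's 1774's doomsday.
In June the doomsday date is Jun 6.
Jun 20 is 14 days after Jun 6; 14 mod 7 = 0, so Monday + 0 = Monday.
5931 mod 7 = 2, so 5931 days before a Monday is Monday − 2 = Saturday.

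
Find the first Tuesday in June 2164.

June 5, 2164

June 1, 2164 is a Friday.
The first Tuesday is therefore June 5 (4 days later).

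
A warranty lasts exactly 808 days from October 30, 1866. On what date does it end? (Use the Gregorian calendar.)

+365 (one year) → Oct 30, 1867 (443 left).
+366 (one year; includes Feb 29, 1868) → Oct 30, 1868 (77 left).
Oct has 31 days: +2 → Nov 1, 1868 (75 left).
Nov has 30 days: +30 → Dec 1, 1868 (45 left).
Dec has 31 days: +31 → Jan 1, 1869 (14 left).
+14 → Jan 15, 1869.

January 15, 1869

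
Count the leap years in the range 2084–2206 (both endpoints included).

Multiples of 4 in [2084,2206]: 31.
Of those, multiples of 100: 2 (not leap unless ÷400).
Multiples of 400: 0.
Leap years = 31 − 2 + 0 = 29.

29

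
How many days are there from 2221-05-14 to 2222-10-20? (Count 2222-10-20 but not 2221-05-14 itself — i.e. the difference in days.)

May 14, 2221 → May 14, 2222: 365 days.
May 14, 2222 → Jun 14, 2222: 31 days (May has 31).
Jun 14, 2222 → Jul 14, 2222: 30 days (June has 30).
Jul 14, 2222 → Aug 14, 2222: 31 days (July has 31).
Aug 14, 2222 → Sep 14, 2222: 31 days (August has 31).
Sep 14, 2222 → Oct 14, 2222: 30 days (September has 30).
Oct 14, 2222 → Oct 20, 2222: 6 days.
Total: 524 days.

524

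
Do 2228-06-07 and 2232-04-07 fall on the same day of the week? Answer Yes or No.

Yes

From Jun 7, 2228 to Apr 7, 2232 is 1400 days.
1400 mod 7 = 0, so they are the same weekday.
(Jun 7, 2228 is a Saturday; Apr 7, 2232 is a Saturday.)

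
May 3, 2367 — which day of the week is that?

Wednesday

Doomsday rule: the anchor day for the 2300s is Wednesday. For year 67: 67÷12 = 5 r 7, and 7÷4 = 1, so 5+7+1 = 13.
Wednesday + 13 ≡ Tuesday — that's 2367's doomsday.
In May the doomsday date is May 9.
May 3 is 6 days before May 9; 6 mod 7 = 6, so Tuesday − 6 = Wednesday.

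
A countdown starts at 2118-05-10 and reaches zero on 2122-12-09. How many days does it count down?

May 10, 2118 → May 10, 2119: 365 days.
May 10, 2119 → May 10, 2120: 366 days (Feb 29, 2120 is in that span).
May 10, 2120 → May 10, 2121: 365 days.
May 10, 2121 → May 10, 2122: 365 days.
May 10, 2122 → Jun 10, 2122: 31 days (May has 31).
Jun 10, 2122 → Jul 10, 2122: 30 days (June has 30).
Jul 10, 2122 → Aug 10, 2122: 31 days (July has 31).
Aug 10, 2122 → Sep 10, 2122: 31 days (August has 31).
Sep 10, 2122 → Oct 10, 2122: 30 days (September has 30).
Oct 10, 2122 → Nov 10, 2122: 31 days (October has 31).
Nov 10, 2122 → Dec 9, 2122: 29 days.
Total: 1674 days.

1674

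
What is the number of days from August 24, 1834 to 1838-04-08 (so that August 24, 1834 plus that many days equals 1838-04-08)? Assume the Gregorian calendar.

Aug 24, 1834 → Aug 24, 1835: 365 days.
Aug 24, 1835 → Aug 24, 1836: 366 days (Feb 29, 1836 is in that span).
Aug 24, 1836 → Aug 24, 1837: 365 days.
Aug 24, 1837 → Sep 24, 1837: 31 days (August has 31).
Sep 24, 1837 → Oct 24, 1837: 30 days (September has 30).
Oct 24, 1837 → Nov 24, 1837: 31 days (October has 31).
Nov 24, 1837 → Dec 24, 1837: 30 days (November has 30).
Dec 24, 1837 → Jan 24, 1838: 31 days (December has 31).
Jan 24, 1838 → Feb 24, 1838: 31 days (January has 31).
Feb 24, 1838 → Mar 24, 1838: 28 days (February has 28).
Mar 24, 1838 → Apr 8, 1838: 15 days.
Total: 1323 days.

1323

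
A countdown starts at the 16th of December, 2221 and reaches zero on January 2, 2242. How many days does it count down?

7322

Dec 16, 2221 → Dec 16, 2222: 365 days.
Dec 16, 2222 → Dec 16, 2223: 365 days.
Dec 16, 2223 → Dec 16, 2224: 366 days (Feb 29, 2224 is in that span).
Dec 16, 2224 → Dec 16, 2225: 365 days.
Dec 16, 2225 → Dec 16, 2226: 365 days.
Dec 16, 2226 → Dec 16, 2227: 365 days.
Dec 16, 2227 → Dec 16, 2228: 366 days (Feb 29, 2228 is in that span).
Dec 16, 2228 → Dec 16, 2229: 365 days.
Dec 16, 2229 → Dec 16, 2230: 365 days.
Dec 16, 2230 → Dec 16, 2231: 365 days.
Dec 16, 2231 → Dec 16, 2232: 366 days (Feb 29, 2232 is in that span).
Dec 16, 2232 → Dec 16, 2233: 365 days.
Dec 16, 2233 → Dec 16, 2234: 365 days.
Dec 16, 2234 → Dec 16, 2235: 365 days.
Dec 16, 2235 → Dec 16, 2236: 366 days (Feb 29, 2236 is in that span).
Dec 16, 2236 → Dec 16, 2237: 365 days.
Dec 16, 2237 → Dec 16, 2238: 365 days.
Dec 16, 2238 → Dec 16, 2239: 365 days.
Dec 16, 2239 → Dec 16, 2240: 366 days (Feb 29, 2240 is in that span).
Dec 16, 2240 → Jan 16, 2241: 31 days (December has 31).
Jan 16, 2241 → Feb 16, 2241: 31 days (January has 31).
Feb 16, 2241 → Mar 16, 2241: 28 days (February has 28).
Mar 16, 2241 → Apr 16, 2241: 31 days (March has 31).
Apr 16, 2241 → May 16, 2241: 30 days (April has 30).
May 16, 2241 → Jun 16, 2241: 31 days (May has 31).
Jun 16, 2241 → Jul 16, 2241: 30 days (June has 30).
Jul 16, 2241 → Aug 16, 2241: 31 days (July has 31).
Aug 16, 2241 → Sep 16, 2241: 31 days (August has 31).
Sep 16, 2241 → Oct 16, 2241: 30 days (September has 30).
Oct 16, 2241 → Nov 16, 2241: 31 days (October has 31).
Nov 16, 2241 → Dec 16, 2241: 30 days (November has 30).
Dec 16, 2241 → Jan 2, 2242: 17 days.
Total: 7322 days.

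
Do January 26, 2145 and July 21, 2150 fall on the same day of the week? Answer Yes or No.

Yes

From Jan 26, 2145 to Jul 21, 2150 is 2002 days.
2002 mod 7 = 0, so they are the same weekday.
(Jan 26, 2145 is a Tuesday; Jul 21, 2150 is a Tuesday.)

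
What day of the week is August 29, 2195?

Doomsday rule: the anchor day for the 2100s is Sunday. For year 95: 95÷12 = 7 r 11, and 11÷4 = 2, so 7+11+2 = 20.
Sunday + 20 ≡ Saturday — that's 2195's doomsday.
In August the doomsday date is Aug 8.
Aug 29 is 21 days after Aug 8; 21 mod 7 = 0, so Saturday + 0 = Saturday.

Saturday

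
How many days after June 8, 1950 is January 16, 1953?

953

Jun 8, 1950 → Jun 8, 1951: 365 days.
Jun 8, 1951 → Jun 8, 1952: 366 days (Feb 29, 1952 is in that span).
Jun 8, 1952 → Jul 8, 1952: 30 days (June has 30).
Jul 8, 1952 → Aug 8, 1952: 31 days (July has 31).
Aug 8, 1952 → Sep 8, 1952: 31 days (August has 31).
Sep 8, 1952 → Oct 8, 1952: 30 days (September has 30).
Oct 8, 1952 → Nov 8, 1952: 31 days (October has 31).
Nov 8, 1952 → Dec 8, 1952: 30 days (November has 30).
Dec 8, 1952 → Jan 8, 1953: 31 days (December has 31).
Jan 8, 1953 → Jan 16, 1953: 8 days.
Total: 953 days.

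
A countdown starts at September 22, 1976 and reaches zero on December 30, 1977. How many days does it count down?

464

Sep 22, 1976 → Sep 22, 1977: 365 days.
Sep 22, 1977 → Oct 22, 1977: 30 days (September has 30).
Oct 22, 1977 → Nov 22, 1977: 31 days (October has 31).
Nov 22, 1977 → Dec 22, 1977: 30 days (November has 30).
Dec 22, 1977 → Dec 30, 1977: 8 days.
Total: 464 days.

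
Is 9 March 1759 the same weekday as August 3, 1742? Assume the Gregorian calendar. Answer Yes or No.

From Aug 3, 1742 to Mar 9, 1759 is 6062 days.
6062 mod 7 = 0, so they are the same weekday.
(Aug 3, 1742 is a Friday; Mar 9, 1759 is a Friday.)

Yes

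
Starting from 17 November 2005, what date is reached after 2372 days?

+365 (one year) → Nov 17, 2006 (2007 left).
+365 (one year) → Nov 17, 2007 (1642 left).
+366 (one year; includes Feb 29, 2008) → Nov 17, 2008 (1276 left).
+365 (one year) → Nov 17, 2009 (911 left).
+365 (one year) → Nov 17, 2010 (546 left).
+365 (one year) → Nov 17, 2011 (181 left).
Nov has 30 days: +14 → Dec 1, 2011 (167 left).
Dec has 31 days: +31 → Jan 1, 2012 (136 left).
Jan has 31 days: +31 → Feb 1, 2012 (105 left).
Feb has 29 days: +29 → Mar 1, 2012 (76 left).
Mar has 31 days: +31 → Apr 1, 2012 (45 left).
Apr has 30 days: +30 → May 1, 2012 (15 left).
+15 → May 16, 2012.

May 16, 2012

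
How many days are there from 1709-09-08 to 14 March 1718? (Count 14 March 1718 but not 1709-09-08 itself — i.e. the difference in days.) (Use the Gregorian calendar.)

Sep 8, 1709 → Sep 8, 1710: 365 days.
Sep 8, 1710 → Sep 8, 1711: 365 days.
Sep 8, 1711 → Sep 8, 1712: 366 days (Feb 29, 1712 is in that span).
Sep 8, 1712 → Sep 8, 1713: 365 days.
Sep 8, 1713 → Sep 8, 1714: 365 days.
Sep 8, 1714 → Sep 8, 1715: 365 days.
Sep 8, 1715 → Sep 8, 1716: 366 days (Feb 29, 1716 is in that span).
Sep 8, 1716 → Sep 8, 1717: 365 days.
Sep 8, 1717 → Oct 8, 1717: 30 days (September has 30).
Oct 8, 1717 → Nov 8, 1717: 31 days (October has 31).
Nov 8, 1717 → Dec 8, 1717: 30 days (November has 30).
Dec 8, 1717 → Jan 8, 1718: 31 days (December has 31).
Jan 8, 1718 → Feb 8, 1718: 31 days (January has 31).
Feb 8, 1718 → Mar 8, 1718: 28 days (February has 28).
Mar 8, 1718 → Mar 14, 1718: 6 days.
Total: 3109 days.

3109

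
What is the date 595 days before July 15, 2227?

−365 (one year) → Jul 15, 2226 (230 left).
−15 → Jun 30, 2226 (end of Jun, 30 days; 215 left).
−30 → May 31, 2226 (end of May, 31 days; 185 left).
−31 → Apr 30, 2226 (end of Apr, 30 days; 154 left).
−30 → Mar 31, 2226 (end of Mar, 31 days; 124 left).
−31 → Feb 28, 2226 (end of Feb, 28 days; 93 left).
−28 → Jan 31, 2226 (end of Jan, 31 days; 65 left).
−31 → Dec 31, 2225 (end of Dec, 31 days; 34 left).
−31 → Nov 30, 2225 (end of Nov, 30 days; 3 left).
−3 → Nov 27, 2225.

November 27, 2225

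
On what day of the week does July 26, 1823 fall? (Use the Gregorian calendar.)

Doomsday rule: the anchor day for the 1800s is Friday. For year 23: 23÷12 = 1 r 11, and 11÷4 = 2, so 1+11+2 = 14.
Friday + 14 ≡ Friday — that's 1823's doomsday.
In July the doomsday date is Jul 11.
Jul 26 is 15 days after Jul 11; 15 mod 7 = 1, so Friday + 1 = Saturday.

Saturday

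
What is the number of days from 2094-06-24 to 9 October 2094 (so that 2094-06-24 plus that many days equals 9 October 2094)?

107

Jun 24, 2094 → Jul 24, 2094: 30 days (June has 30).
Jul 24, 2094 → Aug 24, 2094: 31 days (July has 31).
Aug 24, 2094 → Sep 24, 2094: 31 days (August has 31).
Sep 24, 2094 → Oct 9, 2094: 15 days.
Total: 107 days.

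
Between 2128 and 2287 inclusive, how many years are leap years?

39

Multiples of 4 in [2128,2287]: 40.
Of those, multiples of 100: 1 (not leap unless ÷400).
Multiples of 400: 0.
Leap years = 40 − 1 + 0 = 39.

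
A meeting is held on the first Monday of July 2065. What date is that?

July 1, 2065 is a Wednesday.
The first Monday is therefore July 6 (5 days later).

July 6, 2065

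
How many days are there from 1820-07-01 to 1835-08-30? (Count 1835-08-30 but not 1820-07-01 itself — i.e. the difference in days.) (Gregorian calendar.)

5538

Jul 1, 1820 → Jul 1, 1821: 365 days.
Jul 1, 1821 → Jul 1, 1822: 365 days.
Jul 1, 1822 → Jul 1, 1823: 365 days.
Jul 1, 1823 → Jul 1, 1824: 366 days (Feb 29, 1824 is in that span).
Jul 1, 1824 → Jul 1, 1825: 365 days.
Jul 1, 1825 → Jul 1, 1826: 365 days.
Jul 1, 1826 → Jul 1, 1827: 365 days.
Jul 1, 1827 → Jul 1, 1828: 366 days (Feb 29, 1828 is in that span).
Jul 1, 1828 → Jul 1, 1829: 365 days.
Jul 1, 1829 → Jul 1, 1830: 365 days.
Jul 1, 1830 → Jul 1, 1831: 365 days.
Jul 1, 1831 → Jul 1, 1832: 366 days (Feb 29, 1832 is in that span).
Jul 1, 1832 → Jul 1, 1833: 365 days.
Jul 1, 1833 → Jul 1, 1834: 365 days.
Jul 1, 1834 → Jul 1, 1835: 365 days.
Jul 1, 1835 → Aug 1, 1835: 31 days (July has 31).
Aug 1, 1835 → Aug 30, 1835: 29 days.
Total: 5538 days.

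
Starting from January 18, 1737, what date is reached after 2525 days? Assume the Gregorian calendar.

December 18, 1743

+365 (one year) → Jan 18, 1738 (2160 left).
+365 (one year) → Jan 18, 1739 (1795 left).
+365 (one year) → Jan 18, 1740 (1430 left).
+366 (one year; includes Feb 29, 1740) → Jan 18, 1741 (1064 left).
+365 (one year) → Jan 18, 1742 (699 left).
+365 (one year) → Jan 18, 1743 (334 left).
Jan has 31 days: +14 → Feb 1, 1743 (320 left).
Feb has 28 days: +28 → Mar 1, 1743 (292 left).
Mar has 31 days: +31 → Apr 1, 1743 (261 left).
Apr has 30 days: +30 → May 1, 1743 (231 left).
May has 31 days: +31 → Jun 1, 1743 (200 left).
Jun has 30 days: +30 → Jul 1, 1743 (170 left).
Jul has 31 days: +31 → Aug 1, 1743 (139 left).
Aug has 31 days: +31 → Sep 1, 1743 (108 left).
Sep has 30 days: +30 → Oct 1, 1743 (78 left).
Oct has 31 days: +31 → Nov 1, 1743 (47 left).
Nov has 30 days: +30 → Dec 1, 1743 (17 left).
+17 → Dec 18, 1743.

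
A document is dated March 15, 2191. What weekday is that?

Tuesday

Doomsday rule: the anchor day for the 2100s is Sunday. For year 91: 91÷12 = 7 r 7, and 7÷4 = 1, so 7+7+1 = 15.
Sunday + 15 ≡ Monday — that's 2191's doomsday.
In March the doomsday date is Mar 14.
Mar 15 is 1 day after Mar 14; 1 mod 7 = 1, so Monday + 1 = Tuesday.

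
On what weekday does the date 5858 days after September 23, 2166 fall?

First find the weekday of Sep 23, 2166. Doomsday rule: the anchor day for the 2100s is Sunday. For year 66: 66÷12 = 5 r 6, and 6÷4 = 1, so 5+6+1 = 12.
Sunday + 12 ≡ Friday — that's 2166's doomsday.
In September the doomsday date is Sep 5.
Sep 23 is 18 days after Sep 5; 18 mod 7 = 4, so Friday + 4 = Tuesday.
5858 mod 7 = 6, so 5858 days after a Tuesday is Tuesday + 6 = Monday.

Monday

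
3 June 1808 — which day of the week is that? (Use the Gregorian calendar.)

Doomsday rule: the anchor day for the 1800s is Friday. For year 08: 8÷12 = 0 r 8, and 8÷4 = 2, so 0+8+2 = 10.
Friday + 10 ≡ Monday — that's 1808's doomsday.
In June the doomsday date is Jun 6.
Jun 3 is 3 days before Jun 6; 3 mod 7 = 3, so Monday − 3 = Friday.

Friday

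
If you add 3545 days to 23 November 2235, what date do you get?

August 7, 2245

+366 (one year; includes Feb 29, 2236) → Nov 23, 2236 (3179 left).
+365 (one year) → Nov 23, 2237 (2814 left).
+365 (one year) → Nov 23, 2238 (2449 left).
+365 (one year) → Nov 23, 2239 (2084 left).
+366 (one year; includes Feb 29, 2240) → Nov 23, 2240 (1718 left).
+365 (one year) → Nov 23, 2241 (1353 left).
+365 (one year) → Nov 23, 2242 (988 left).
+365 (one year) → Nov 23, 2243 (623 left).
+366 (one year; includes Feb 29, 2244) → Nov 23, 2244 (257 left).
Nov has 30 days: +8 → Dec 1, 2244 (249 left).
Dec has 31 days: +31 → Jan 1, 2245 (218 left).
Jan has 31 days: +31 → Feb 1, 2245 (187 left).
Feb has 28 days: +28 → Mar 1, 2245 (159 left).
Mar has 31 days: +31 → Apr 1, 2245 (128 left).
Apr has 30 days: +30 → May 1, 2245 (98 left).
May has 31 days: +31 → Jun 1, 2245 (67 left).
Jun has 30 days: +30 → Jul 1, 2245 (37 left).
Jul has 31 days: +31 → Aug 1, 2245 (6 left).
+6 → Aug 7, 2245.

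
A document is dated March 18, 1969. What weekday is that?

January 1, 1969 is a Wednesday.
Jan 1, 1969 → Feb 1, 1969: 31 days (January has 31).
Feb 1, 1969 → Mar 1, 1969: 28 days (February has 28).
Mar 1, 1969 → Mar 18, 1969: 17 days.
Total: 76 days.
76 mod 7 = 6, so Wednesday + 6 = Tuesday.

Tuesday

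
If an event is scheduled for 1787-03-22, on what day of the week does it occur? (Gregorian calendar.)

Doomsday rule: the anchor day for the 1700s is Sunday. For year 87: 87÷12 = 7 r 3, and 3÷4 = 0, so 7+3+0 = 10.
Sunday + 10 ≡ Wednesday — that's 1787's doomsday.
In March the doomsday date is Mar 14.
Mar 22 is 8 days after Mar 14; 8 mod 7 = 1, so Wednesday + 1 = Thursday.

Thursday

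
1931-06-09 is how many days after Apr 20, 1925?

2241

Apr 20, 1925 → Apr 20, 1926: 365 days.
Apr 20, 1926 → Apr 20, 1927: 365 days.
Apr 20, 1927 → Apr 20, 1928: 366 days (Feb 29, 1928 is in that span).
Apr 20, 1928 → Apr 20, 1929: 365 days.
Apr 20, 1929 → Apr 20, 1930: 365 days.
Apr 20, 1930 → Apr 20, 1931: 365 days.
Apr 20, 1931 → May 20, 1931: 30 days (April has 30).
May 20, 1931 → Jun 9, 1931: 20 days.
Total: 2241 days.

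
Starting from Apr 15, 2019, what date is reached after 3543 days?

+366 (one year; includes Feb 29, 2020) → Apr 15, 2020 (3177 left).
+365 (one year) → Apr 15, 2021 (2812 left).
+365 (one year) → Apr 15, 2022 (2447 left).
+365 (one year) → Apr 15, 2023 (2082 left).
+366 (one year; includes Feb 29, 2024) → Apr 15, 2024 (1716 left).
+365 (one year) → Apr 15, 2025 (1351 left).
+365 (one year) → Apr 15, 2026 (986 left).
+365 (one year) → Apr 15, 2027 (621 left).
+366 (one year; includes Feb 29, 2028) → Apr 15, 2028 (255 left).
Apr has 30 days: +16 → May 1, 2028 (239 left).
May has 31 days: +31 → Jun 1, 2028 (208 left).
Jun has 30 days: +30 → Jul 1, 2028 (178 left).
Jul has 31 days: +31 → Aug 1, 2028 (147 left).
Aug has 31 days: +31 → Sep 1, 2028 (116 left).
Sep has 30 days: +30 → Oct 1, 2028 (86 left).
Oct has 31 days: +31 → Nov 1, 2028 (55 left).
Nov has 30 days: +30 → Dec 1, 2028 (25 left).
+25 → Dec 26, 2028.

December 26, 2028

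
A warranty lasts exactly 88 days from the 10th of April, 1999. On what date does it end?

Apr has 30 days: +21 → May 1, 1999 (67 left).
May has 31 days: +31 → Jun 1, 1999 (36 left).
Jun has 30 days: +30 → Jul 1, 1999 (6 left).
+6 → Jul 7, 1999.

July 7, 1999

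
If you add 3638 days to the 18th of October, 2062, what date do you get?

October 3, 2072

+365 (one year) → Oct 18, 2063 (3273 left).
+366 (one year; includes Feb 29, 2064) → Oct 18, 2064 (2907 left).
+365 (one year) → Oct 18, 2065 (2542 left).
+365 (one year) → Oct 18, 2066 (2177 left).
+365 (one year) → Oct 18, 2067 (1812 left).
+366 (one year; includes Feb 29, 2068) → Oct 18, 2068 (1446 left).
+365 (one year) → Oct 18, 2069 (1081 left).
+365 (one year) → Oct 18, 2070 (716 left).
+365 (one year) → Oct 18, 2071 (351 left).
Oct has 31 days: +14 → Nov 1, 2071 (337 left).
Nov has 30 days: +30 → Dec 1, 2071 (307 left).
Dec has 31 days: +31 → Jan 1, 2072 (276 left).
Jan has 31 days: +31 → Feb 1, 2072 (245 left).
Feb has 29 days: +29 → Mar 1, 2072 (216 left).
Mar has 31 days: +31 → Apr 1, 2072 (185 left).
Apr has 30 days: +30 → May 1, 2072 (155 left).
May has 31 days: +31 → Jun 1, 2072 (124 left).
Jun has 30 days: +30 → Jul 1, 2072 (94 left).
Jul has 31 days: +31 → Aug 1, 2072 (63 left).
Aug has 31 days: +31 → Sep 1, 2072 (32 left).
Sep has 30 days: +30 → Oct 1, 2072 (2 left).
+2 → Oct 3, 2072.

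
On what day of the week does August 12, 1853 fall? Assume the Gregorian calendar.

Friday

Doomsday rule: the anchor day for the 1800s is Friday. For year 53: 53÷12 = 4 r 5, and 5÷4 = 1, so 4+5+1 = 10.
Friday + 10 ≡ Monday — that's 1853's doomsday.
In August the doomsday date is Aug 8.
Aug 12 is 4 days after Aug 8; 4 mod 7 = 4, so Monday + 4 = Friday.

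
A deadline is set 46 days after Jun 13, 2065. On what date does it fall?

July 29, 2065

Jun has 30 days: +18 → Jul 1, 2065 (28 left).
+28 → Jul 29, 2065.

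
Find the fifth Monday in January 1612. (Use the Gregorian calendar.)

January 1, 1612 is a Sunday.
The first Monday is therefore January 2 (1 days later).
The fifth Monday is 2 + 4×7 = January 30.

January 30, 1612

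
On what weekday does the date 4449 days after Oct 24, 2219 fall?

Thursday

Oct 24, 2219 is a Sunday.
4449 mod 7 = 4, so 4449 days after a Sunday is Sunday + 4 = Thursday.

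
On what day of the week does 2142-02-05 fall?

Doomsday rule: the anchor day for the 2100s is Sunday. For year 42: 42÷12 = 3 r 6, and 6÷4 = 1, so 3+6+1 = 10.
Sunday + 10 ≡ Wednesday — that's 2142's doomsday.
In February the doomsday date is Feb 28 (2142 is not a leap year).
Feb 5 is 23 days before Feb 28; 23 mod 7 = 2, so Wednesday − 2 = Monday.

Monday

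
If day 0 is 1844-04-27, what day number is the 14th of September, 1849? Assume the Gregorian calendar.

Apr 27, 1844 → Apr 27, 1845: 365 days.
Apr 27, 1845 → Apr 27, 1846: 365 days.
Apr 27, 1846 → Apr 27, 1847: 365 days.
Apr 27, 1847 → Apr 27, 1848: 366 days (Feb 29, 1848 is in that span).
Apr 27, 1848 → Apr 27, 1849: 365 days.
Apr 27, 1849 → May 27, 1849: 30 days (April has 30).
May 27, 1849 → Jun 27, 1849: 31 days (May has 31).
Jun 27, 1849 → Jul 27, 1849: 30 days (June has 30).
Jul 27, 1849 → Aug 27, 1849: 31 days (July has 31).
Aug 27, 1849 → Sep 14, 1849: 18 days.
Total: 1966 days.

1966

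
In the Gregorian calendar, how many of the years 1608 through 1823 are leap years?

Multiples of 4 in [1608,1823]: 54.
Of those, multiples of 100: 2 (not leap unless ÷400).
Multiples of 400: 0.
Leap years = 54 − 2 + 0 = 52.

52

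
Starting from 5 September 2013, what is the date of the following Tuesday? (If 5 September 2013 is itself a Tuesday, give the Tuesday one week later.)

Sep 5, 2013 is a Thursday.
From Thursday to the next Tuesday is 5 days.
Sep 5, 2013 + 5 = Sep 10, 2013.

September 10, 2013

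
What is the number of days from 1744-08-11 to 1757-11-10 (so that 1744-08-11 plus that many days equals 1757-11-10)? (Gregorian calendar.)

4839

Aug 11, 1744 → Aug 11, 1745: 365 days.
Aug 11, 1745 → Aug 11, 1746: 365 days.
Aug 11, 1746 → Aug 11, 1747: 365 days.
Aug 11, 1747 → Aug 11, 1748: 366 days (Feb 29, 1748 is in that span).
Aug 11, 1748 → Aug 11, 1749: 365 days.
Aug 11, 1749 → Aug 11, 1750: 365 days.
Aug 11, 1750 → Aug 11, 1751: 365 days.
Aug 11, 1751 → Aug 11, 1752: 366 days (Feb 29, 1752 is in that span).
Aug 11, 1752 → Aug 11, 1753: 365 days.
Aug 11, 1753 → Aug 11, 1754: 365 days.
Aug 11, 1754 → Aug 11, 1755: 365 days.
Aug 11, 1755 → Aug 11, 1756: 366 days (Feb 29, 1756 is in that span).
Aug 11, 1756 → Aug 11, 1757: 365 days.
Aug 11, 1757 → Sep 11, 1757: 31 days (August has 31).
Sep 11, 1757 → Oct 11, 1757: 30 days (September has 30).
Oct 11, 1757 → Nov 10, 1757: 30 days.
Total: 4839 days.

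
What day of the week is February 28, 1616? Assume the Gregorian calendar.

Doomsday rule: the anchor day for the 1600s is Tuesday. For year 16: 16÷12 = 1 r 4, and 4÷4 = 1, so 1+4+1 = 6.
Tuesday + 6 ≡ Monday — that's 1616's doomsday.
In February the doomsday date is Feb 29 (1616 is a leap year (divisible by 4)).
Feb 28 is 1 day before Feb 29; 1 mod 7 = 1, so Monday − 1 = Sunday.

Sunday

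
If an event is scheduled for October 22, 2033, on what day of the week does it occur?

Saturday

Doomsday rule: the anchor day for the 2000s is Tuesday. For year 33: 33÷12 = 2 r 9, and 9÷4 = 2, so 2+9+2 = 13.
Tuesday + 13 ≡ Monday — that's 2033's doomsday.
In October the doomsday date is Oct 10.
Oct 22 is 12 days after Oct 10; 12 mod 7 = 5, so Monday + 5 = Saturday.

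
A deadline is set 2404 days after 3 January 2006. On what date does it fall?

+365 (one year) → Jan 3, 2007 (2039 left).
+365 (one year) → Jan 3, 2008 (1674 left).
+366 (one year; includes Feb 29, 2008) → Jan 3, 2009 (1308 left).
+365 (one year) → Jan 3, 2010 (943 left).
+365 (one year) → Jan 3, 2011 (578 left).
+365 (one year) → Jan 3, 2012 (213 left).
Jan has 31 days: +29 → Feb 1, 2012 (184 left).
Feb has 29 days: +29 → Mar 1, 2012 (155 left).
Mar has 31 days: +31 → Apr 1, 2012 (124 left).
Apr has 30 days: +30 → May 1, 2012 (94 left).
May has 31 days: +31 → Jun 1, 2012 (63 left).
Jun has 30 days: +30 → Jul 1, 2012 (33 left).
Jul has 31 days: +31 → Aug 1, 2012 (2 left).
+2 → Aug 3, 2012.

August 3, 2012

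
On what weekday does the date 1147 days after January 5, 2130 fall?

Jan 5, 2130 is a Thursday.
1147 mod 7 = 6, so 1147 days after a Thursday is Thursday + 6 = Wednesday.

Wednesday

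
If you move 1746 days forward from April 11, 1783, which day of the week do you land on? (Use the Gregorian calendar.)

Monday

Apr 11, 1783 is a Friday.
1746 mod 7 = 3, so 1746 days after a Friday is Friday + 3 = Monday.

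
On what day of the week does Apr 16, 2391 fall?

Tuesday

Doomsday rule: the anchor day for the 2300s is Wednesday. For year 91: 91÷12 = 7 r 7, and 7÷4 = 1, so 7+7+1 = 15.
Wednesday + 15 ≡ Thursday — that's 2391's doomsday.
In April the doomsday date is Apr 4.
Apr 16 is 12 days after Apr 4; 12 mod 7 = 5, so Thursday + 5 = Tuesday.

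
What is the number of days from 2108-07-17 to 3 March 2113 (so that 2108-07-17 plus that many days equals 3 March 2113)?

Jul 17, 2108 → Jul 17, 2109: 365 days.
Jul 17, 2109 → Jul 17, 2110: 365 days.
Jul 17, 2110 → Jul 17, 2111: 365 days.
Jul 17, 2111 → Jul 17, 2112: 366 days (Feb 29, 2112 is in that span).
Jul 17, 2112 → Aug 17, 2112: 31 days (July has 31).
Aug 17, 2112 → Sep 17, 2112: 31 days (August has 31).
Sep 17, 2112 → Oct 17, 2112: 30 days (September has 30).
Oct 17, 2112 → Nov 17, 2112: 31 days (October has 31).
Nov 17, 2112 → Dec 17, 2112: 30 days (November has 30).
Dec 17, 2112 → Jan 17, 2113: 31 days (December has 31).
Jan 17, 2113 → Feb 17, 2113: 31 days (January has 31).
Feb 17, 2113 → Mar 3, 2113: 14 days.
Total: 1690 days.

1690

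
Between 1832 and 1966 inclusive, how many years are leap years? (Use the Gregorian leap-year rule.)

33

Multiples of 4 in [1832,1966]: 34.
Of those, multiples of 100: 1 (not leap unless ÷400).
Multiples of 400: 0.
Leap years = 34 − 1 + 0 = 33.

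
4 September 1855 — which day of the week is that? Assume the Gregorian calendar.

Tuesday

January 1, 1855 is a Monday.
Jan 1, 1855 → Feb 1, 1855: 31 days (January has 31).
Feb 1, 1855 → Mar 1, 1855: 28 days (February has 28).
Mar 1, 1855 → Apr 1, 1855: 31 days (March has 31).
Apr 1, 1855 → May 1, 1855: 30 days (April has 30).
May 1, 1855 → Jun 1, 1855: 31 days (May has 31).
Jun 1, 1855 → Jul 1, 1855: 30 days (June has 30).
Jul 1, 1855 → Aug 1, 1855: 31 days (July has 31).
Aug 1, 1855 → Sep 1, 1855: 31 days (August has 31).
Sep 1, 1855 → Sep 4, 1855: 3 days.
Total: 246 days.
246 mod 7 = 1, so Monday + 1 = Tuesday.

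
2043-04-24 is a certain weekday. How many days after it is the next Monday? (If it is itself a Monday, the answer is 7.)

3

Apr 24, 2043 is a Friday.
From Friday to the next Monday is 3 days.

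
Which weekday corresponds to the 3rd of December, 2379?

Monday

Doomsday rule: the anchor day for the 2300s is Wednesday. For year 79: 79÷12 = 6 r 7, and 7÷4 = 1, so 6+7+1 = 14.
Wednesday + 14 ≡ Wednesday — that's 2379's doomsday.
In December the doomsday date is Dec 12.
Dec 3 is 9 days before Dec 12; 9 mod 7 = 2, so Wednesday − 2 = Monday.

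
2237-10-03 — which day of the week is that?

Tuesday

Doomsday rule: the anchor day for the 2200s is Friday. For year 37: 37÷12 = 3 r 1, and 1÷4 = 0, so 3+1+0 = 4.
Friday + 4 ≡ Tuesday — that's 2237's doomsday.
In October the doomsday date is Oct 10.
Oct 3 is 7 days before Oct 10; 7 mod 7 = 0, so Tuesday − 0 = Tuesday.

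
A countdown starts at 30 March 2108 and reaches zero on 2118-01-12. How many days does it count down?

3575

Mar 30, 2108 → Mar 30, 2109: 365 days.
Mar 30, 2109 → Mar 30, 2110: 365 days.
Mar 30, 2110 → Mar 30, 2111: 365 days.
Mar 30, 2111 → Mar 30, 2112: 366 days (Feb 29, 2112 is in that span).
Mar 30, 2112 → Mar 30, 2113: 365 days.
Mar 30, 2113 → Mar 30, 2114: 365 days.
Mar 30, 2114 → Mar 30, 2115: 365 days.
Mar 30, 2115 → Mar 30, 2116: 366 days (Feb 29, 2116 is in that span).
Mar 30, 2116 → Mar 30, 2117: 365 days.
Mar 30, 2117 → Apr 30, 2117: 31 days (March has 31).
Apr 30, 2117 → May 30, 2117: 30 days (April has 30).
May 30, 2117 → Jun 30, 2117: 31 days (May has 31).
Jun 30, 2117 → Jul 30, 2117: 30 days (June has 30).
Jul 30, 2117 → Aug 30, 2117: 31 days (July has 31).
Aug 30, 2117 → Sep 30, 2117: 31 days (August has 31).
Sep 30, 2117 → Oct 30, 2117: 30 days (September has 30).
Oct 30, 2117 → Nov 30, 2117: 31 days (October has 31).
Nov 30, 2117 → Dec 30, 2117: 30 days (November has 30).
Dec 30, 2117 → Jan 12, 2118: 13 days.
Total: 3575 days.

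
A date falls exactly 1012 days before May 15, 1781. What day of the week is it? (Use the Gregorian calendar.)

First find the weekday of May 15, 1781. Doomsday rule: the anchor day for the 1700s is Sunday. For year 81: 81÷12 = 6 r 9, and 9÷4 = 2, so 6+9+2 = 17.
Sunday + 17 ≡ Wednesday — that's 1781's doomsday.
In May the doomsday date is May 9.
May 15 is 6 days after May 9; 6 mod 7 = 6, so Wednesday + 6 = Tuesday.
1012 mod 7 = 4, so 1012 days before a Tuesday is Tuesday − 4 = Friday.

Friday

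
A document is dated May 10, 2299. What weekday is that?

Wednesday

Doomsday rule: the anchor day for the 2200s is Friday. For year 99: 99÷12 = 8 r 3, and 3÷4 = 0, so 8+3+0 = 11.
Friday + 11 ≡ Tuesday — that's 2299's doomsday.
In May the doomsday date is May 9.
May 10 is 1 day after May 9; 1 mod 7 = 1, so Tuesday + 1 = Wednesday.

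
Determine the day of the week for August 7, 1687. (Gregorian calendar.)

Doomsday rule: the anchor day for the 1600s is Tuesday. For year 87: 87÷12 = 7 r 3, and 3÷4 = 0, so 7+3+0 = 10.
Tuesday + 10 ≡ Friday — that's 1687's doomsday.
In August the doomsday date is Aug 8.
Aug 7 is 1 day before Aug 8; 1 mod 7 = 1, so Friday − 1 = Thursday.

Thursday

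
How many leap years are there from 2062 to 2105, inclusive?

10

Multiples of 4 in [2062,2105]: 11.
Of those, multiples of 100: 1 (not leap unless ÷400).
Multiples of 400: 0.
Leap years = 11 − 1 + 0 = 10.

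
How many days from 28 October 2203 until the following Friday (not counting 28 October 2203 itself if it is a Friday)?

7

Oct 28, 2203 is a Friday.
From Friday to the next Friday is 7 days.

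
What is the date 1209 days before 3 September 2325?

−365 (one year) → Sep 3, 2324 (844 left).
−366 (one year; includes Feb 29, 2324) → Sep 3, 2323 (478 left).
−365 (one year) → Sep 3, 2322 (113 left).
−3 → Aug 31, 2322 (end of Aug, 31 days; 110 left).
−31 → Jul 31, 2322 (end of Jul, 31 days; 79 left).
−31 → Jun 30, 2322 (end of Jun, 30 days; 48 left).
−30 → May 31, 2322 (end of May, 31 days; 18 left).
−18 → May 13, 2322.

May 13, 2322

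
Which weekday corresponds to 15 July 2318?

Monday

Doomsday rule: the anchor day for the 2300s is Wednesday. For year 18: 18÷12 = 1 r 6, and 6÷4 = 1, so 1+6+1 = 8.
Wednesday + 8 ≡ Thursday — that's 2318's doomsday.
In July the doomsday date is Jul 11.
Jul 15 is 4 days after Jul 11; 4 mod 7 = 4, so Thursday + 4 = Monday.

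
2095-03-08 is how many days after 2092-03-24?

Mar 24, 2092 → Mar 24, 2093: 365 days.
Mar 24, 2093 → Mar 24, 2094: 365 days.
Mar 24, 2094 → Apr 24, 2094: 31 days (March has 31).
Apr 24, 2094 → May 24, 2094: 30 days (April has 30).
May 24, 2094 → Jun 24, 2094: 31 days (May has 31).
Jun 24, 2094 → Jul 24, 2094: 30 days (June has 30).
Jul 24, 2094 → Aug 24, 2094: 31 days (July has 31).
Aug 24, 2094 → Sep 24, 2094: 31 days (August has 31).
Sep 24, 2094 → Oct 24, 2094: 30 days (September has 30).
Oct 24, 2094 → Nov 24, 2094: 31 days (October has 31).
Nov 24, 2094 → Dec 24, 2094: 30 days (November has 30).
Dec 24, 2094 → Jan 24, 2095: 31 days (December has 31).
Jan 24, 2095 → Feb 24, 2095: 31 days (January has 31).
Feb 24, 2095 → Mar 8, 2095: 12 days.
Total: 1079 days.

1079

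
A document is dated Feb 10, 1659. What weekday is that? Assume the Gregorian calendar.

Doomsday rule: the anchor day for the 1600s is Tuesday. For year 59: 59÷12 = 4 r 11, and 11÷4 = 2, so 4+11+2 = 17.
Tuesday + 17 ≡ Friday — that's 1659's doomsday.
In February the doomsday date is Feb 28 (1659 is not a leap year).
Feb 10 is 18 days before Feb 28; 18 mod 7 = 4, so Friday − 4 = Monday.

Monday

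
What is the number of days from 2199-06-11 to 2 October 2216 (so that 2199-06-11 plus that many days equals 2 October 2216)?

6322

Jun 11, 2199 → Jun 11, 2200: 365 days.
Jun 11, 2200 → Jun 11, 2201: 365 days.
Jun 11, 2201 → Jun 11, 2202: 365 days.
Jun 11, 2202 → Jun 11, 2203: 365 days.
Jun 11, 2203 → Jun 11, 2204: 366 days (Feb 29, 2204 is in that span).
Jun 11, 2204 → Jun 11, 2205: 365 days.
Jun 11, 2205 → Jun 11, 2206: 365 days.
Jun 11, 2206 → Jun 11, 2207: 365 days.
Jun 11, 2207 → Jun 11, 2208: 366 days (Feb 29, 2208 is in that span).
Jun 11, 2208 → Jun 11, 2209: 365 days.
Jun 11, 2209 → Jun 11, 2210: 365 days.
Jun 11, 2210 → Jun 11, 2211: 365 days.
Jun 11, 2211 → Jun 11, 2212: 366 days (Feb 29, 2212 is in that span).
Jun 11, 2212 → Jun 11, 2213: 365 days.
Jun 11, 2213 → Jun 11, 2214: 365 days.
Jun 11, 2214 → Jun 11, 2215: 365 days.
Jun 11, 2215 → Jun 11, 2216: 366 days (Feb 29, 2216 is in that span).
Jun 11, 2216 → Jul 11, 2216: 30 days (June has 30).
Jul 11, 2216 → Aug 11, 2216: 31 days (July has 31).
Aug 11, 2216 → Sep 11, 2216: 31 days (August has 31).
Sep 11, 2216 → Oct 2, 2216: 21 days.
Total: 6322 days.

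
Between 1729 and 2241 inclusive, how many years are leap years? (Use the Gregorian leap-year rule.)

124

Multiples of 4 in [1729,2241]: 128.
Of those, multiples of 100: 5 (not leap unless ÷400).
Multiples of 400: 1.
Leap years = 128 − 5 + 1 = 124.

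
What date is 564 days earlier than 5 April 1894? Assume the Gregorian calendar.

September 18, 1892

−365 (one year) → Apr 5, 1893 (199 left).
−5 → Mar 31, 1893 (end of Mar, 31 days; 194 left).
−31 → Feb 28, 1893 (end of Feb, 28 days; 163 left).
−28 → Jan 31, 1893 (end of Jan, 31 days; 135 left).
−31 → Dec 31, 1892 (end of Dec, 31 days; 104 left).
−31 → Nov 30, 1892 (end of Nov, 30 days; 73 left).
−30 → Oct 31, 1892 (end of Oct, 31 days; 43 left).
−31 → Sep 30, 1892 (end of Sep, 30 days; 12 left).
−12 → Sep 18, 1892.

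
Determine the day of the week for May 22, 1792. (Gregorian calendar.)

Doomsday rule: the anchor day for the 1700s is Sunday. For year 92: 92÷12 = 7 r 8, and 8÷4 = 2, so 7+8+2 = 17.
Sunday + 17 ≡ Wednesday — that's 1792's doomsday.
In May the doomsday date is May 9.
May 22 is 13 days after May 9; 13 mod 7 = 6, so Wednesday + 6 = Tuesday.

Tuesday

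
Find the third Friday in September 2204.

September 21, 2204

September 1, 2204 is a Saturday.
The first Friday is therefore September 7 (6 days later).
The third Friday is 7 + 2×7 = September 21.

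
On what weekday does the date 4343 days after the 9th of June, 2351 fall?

Jun 9, 2351 is a Saturday.
4343 mod 7 = 3, so 4343 days after a Saturday is Saturday + 3 = Tuesday.

Tuesday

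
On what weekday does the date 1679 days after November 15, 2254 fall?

First find the weekday of Nov 15, 2254. Doomsday rule: the anchor day for the 2200s is Friday. For year 54: 54÷12 = 4 r 6, and 6÷4 = 1, so 4+6+1 = 11.
Friday + 11 ≡ Tuesday — that's 2254's doomsday.
In November the doomsday date is Nov 7.
Nov 15 is 8 days after Nov 7; 8 mod 7 = 1, so Tuesday + 1 = Wednesday.
1679 mod 7 = 6, so 1679 days after a Wednesday is Wednesday + 6 = Tuesday.

Tuesday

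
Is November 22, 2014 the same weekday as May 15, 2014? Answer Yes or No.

From May 15, 2014 to Nov 22, 2014 is 191 days.
191 mod 7 = 2, so they are different weekdays.
(May 15, 2014 is a Thursday; Nov 22, 2014 is a Saturday.)

No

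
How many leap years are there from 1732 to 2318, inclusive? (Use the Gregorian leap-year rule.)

142

Multiples of 4 in [1732,2318]: 147.
Of those, multiples of 100: 6 (not leap unless ÷400).
Multiples of 400: 1.
Leap years = 147 − 6 + 1 = 142.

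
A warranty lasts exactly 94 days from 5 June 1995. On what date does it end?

September 7, 1995

Jun has 30 days: +26 → Jul 1, 1995 (68 left).
Jul has 31 days: +31 → Aug 1, 1995 (37 left).
Aug has 31 days: +31 → Sep 1, 1995 (6 left).
+6 → Sep 7, 1995.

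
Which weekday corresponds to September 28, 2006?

Doomsday rule: the anchor day for the 2000s is Tuesday. For year 06: 6÷12 = 0 r 6, and 6÷4 = 1, so 0+6+1 = 7.
Tuesday + 7 ≡ Tuesday — that's 2006's doomsday.
In September the doomsday date is Sep 5.
Sep 28 is 23 days after Sep 5; 23 mod 7 = 2, so Tuesday + 2 = Thursday.

Thursday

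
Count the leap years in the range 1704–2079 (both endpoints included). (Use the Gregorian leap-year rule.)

Multiples of 4 in [1704,2079]: 94.
Of those, multiples of 100: 3 (not leap unless ÷400).
Multiples of 400: 1.
Leap years = 94 − 3 + 1 = 92.

92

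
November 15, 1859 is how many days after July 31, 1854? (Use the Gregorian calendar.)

1933

Jul 31, 1854 → Jul 31, 1855: 365 days.
Jul 31, 1855 → Jul 31, 1856: 366 days (Feb 29, 1856 is in that span).
Jul 31, 1856 → Jul 31, 1857: 365 days.
Jul 31, 1857 → Jul 31, 1858: 365 days.
Jul 31, 1858 → Jul 31, 1859: 365 days.
Jul 31, 1859 → Aug 31, 1859: 31 days (July has 31).
Aug 31, 1859 → Sep 30, 1859: 30 days (August has 31).
Sep 30, 1859 → Oct 30, 1859: 30 days (September has 30).
Oct 30, 1859 → Nov 15, 1859: 16 days.
Total: 1933 days.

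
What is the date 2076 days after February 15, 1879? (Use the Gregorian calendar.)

October 22, 1884

+365 (one year) → Feb 15, 1880 (1711 left).
+366 (one year; includes Feb 29, 1880) → Feb 15, 1881 (1345 left).
+365 (one year) → Feb 15, 1882 (980 left).
+365 (one year) → Feb 15, 1883 (615 left).
+365 (one year) → Feb 15, 1884 (250 left).
Feb has 29 days: +15 → Mar 1, 1884 (235 left).
Mar has 31 days: +31 → Apr 1, 1884 (204 left).
Apr has 30 days: +30 → May 1, 1884 (174 left).
May has 31 days: +31 → Jun 1, 1884 (143 left).
Jun has 30 days: +30 → Jul 1, 1884 (113 left).
Jul has 31 days: +31 → Aug 1, 1884 (82 left).
Aug has 31 days: +31 → Sep 1, 1884 (51 left).
Sep has 30 days: +30 → Oct 1, 1884 (21 left).
+21 → Oct 22, 1884.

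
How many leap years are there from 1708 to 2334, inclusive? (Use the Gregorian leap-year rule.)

152

Multiples of 4 in [1708,2334]: 157.
Of those, multiples of 100: 6 (not leap unless ÷400).
Multiples of 400: 1.
Leap years = 157 − 6 + 1 = 152.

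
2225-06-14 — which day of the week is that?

Tuesday

Doomsday rule: the anchor day for the 2200s is Friday. For year 25: 25÷12 = 2 r 1, and 1÷4 = 0, so 2+1+0 = 3.
Friday + 3 ≡ Monday — that's 2225's doomsday.
In June the doomsday date is Jun 6.
Jun 14 is 8 days after Jun 6; 8 mod 7 = 1, so Monday + 1 = Tuesday.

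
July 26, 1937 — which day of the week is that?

Monday

Doomsday rule: the anchor day for the 1900s is Wednesday. For year 37: 37÷12 = 3 r 1, and 1÷4 = 0, so 3+1+0 = 4.
Wednesday + 4 ≡ Sunday — that's 1937's doomsday.
In July the doomsday date is Jul 11.
Jul 26 is 15 days after Jul 11; 15 mod 7 = 1, so Sunday + 1 = Monday.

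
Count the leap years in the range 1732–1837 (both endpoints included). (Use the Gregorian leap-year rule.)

26

Multiples of 4 in [1732,1837]: 27.
Of those, multiples of 100: 1 (not leap unless ÷400).
Multiples of 400: 0.
Leap years = 27 − 1 + 0 = 26.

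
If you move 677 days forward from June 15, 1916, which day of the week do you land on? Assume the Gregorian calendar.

Tuesday

First find the weekday of Jun 15, 1916. Doomsday rule: the anchor day for the 1900s is Wednesday. For year 16: 16÷12 = 1 r 4, and 4÷4 = 1, so 1+4+1 = 6.
Wednesday + 6 ≡ Tuesday — that's 1916's doomsday.
In June the doomsday date is Jun 6.
Jun 15 is 9 days after Jun 6; 9 mod 7 = 2, so Tuesday + 2 = Thursday.
677 mod 7 = 5, so 677 days after a Thursday is Thursday + 5 = Tuesday.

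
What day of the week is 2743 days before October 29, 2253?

First find the weekday of Oct 29, 2253. Doomsday rule: the anchor day for the 2200s is Friday. For year 53: 53÷12 = 4 r 5, and 5÷4 = 1, so 4+5+1 = 10.
Friday + 10 ≡ Monday — that's 2253's doomsday.
In October the doomsday date is Oct 10.
Oct 29 is 19 days after Oct 10; 19 mod 7 = 5, so Monday + 5 = Saturday.
2743 mod 7 = 6, so 2743 days before a Saturday is Saturday − 6 = Sunday.

Sunday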